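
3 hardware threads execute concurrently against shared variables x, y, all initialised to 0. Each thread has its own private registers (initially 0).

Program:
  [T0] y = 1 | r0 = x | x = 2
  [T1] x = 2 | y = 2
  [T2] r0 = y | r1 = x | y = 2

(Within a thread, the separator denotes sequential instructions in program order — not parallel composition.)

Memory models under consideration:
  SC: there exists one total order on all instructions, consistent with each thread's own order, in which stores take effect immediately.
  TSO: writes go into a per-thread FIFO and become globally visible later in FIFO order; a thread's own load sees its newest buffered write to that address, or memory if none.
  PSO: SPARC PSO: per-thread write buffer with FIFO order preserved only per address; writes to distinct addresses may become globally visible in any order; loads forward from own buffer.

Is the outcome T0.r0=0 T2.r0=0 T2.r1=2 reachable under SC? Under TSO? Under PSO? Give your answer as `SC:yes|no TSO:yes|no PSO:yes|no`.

SC:yes TSO:yes PSO:yes

outcome vector order: (T0.r0,T2.r0,T2.r1)
under SC → (0,0,0); (0,0,2); (0,1,0); (0,1,2); (0,2,2); (2,0,0); (2,0,2); (2,1,0); (2,1,2); (2,2,2)
under TSO → (0,0,0); (0,0,2); (0,1,0); (0,1,2); (0,2,2); (2,0,0); (2,0,2); (2,1,0); (2,1,2); (2,2,2)
under PSO → (0,0,0); (0,0,2); (0,1,0); (0,1,2); (0,2,0); (0,2,2); (2,0,0); (2,0,2); (2,1,0); (2,1,2); (2,2,0); (2,2,2)
target (0,0,2) ∈ {SC,TSO,PSO}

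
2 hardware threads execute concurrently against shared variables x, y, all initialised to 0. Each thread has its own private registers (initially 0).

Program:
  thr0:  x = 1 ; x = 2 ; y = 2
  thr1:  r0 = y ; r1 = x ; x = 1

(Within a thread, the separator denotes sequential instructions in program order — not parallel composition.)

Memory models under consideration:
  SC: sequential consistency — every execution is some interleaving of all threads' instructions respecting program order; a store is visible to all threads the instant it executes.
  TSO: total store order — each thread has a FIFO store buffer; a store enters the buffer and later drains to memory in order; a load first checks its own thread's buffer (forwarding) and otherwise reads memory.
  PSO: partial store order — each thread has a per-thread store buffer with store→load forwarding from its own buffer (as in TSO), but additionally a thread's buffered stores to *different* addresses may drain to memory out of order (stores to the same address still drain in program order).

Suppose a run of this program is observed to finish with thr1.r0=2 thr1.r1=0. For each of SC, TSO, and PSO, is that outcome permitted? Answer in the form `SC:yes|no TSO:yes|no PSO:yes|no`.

SC:no TSO:no PSO:yes

outcome vector order: (thr1.r0,thr1.r1)
SC: 4 outcomes — {(0,0) (0,1) (0,2) (2,2)}
TSO: 4 outcomes — {(0,0) (0,1) (0,2) (2,2)}
PSO: 6 outcomes — {(0,0) (0,1) (0,2) (2,0) (2,1) (2,2)}
target (2,0) ∈ {PSO}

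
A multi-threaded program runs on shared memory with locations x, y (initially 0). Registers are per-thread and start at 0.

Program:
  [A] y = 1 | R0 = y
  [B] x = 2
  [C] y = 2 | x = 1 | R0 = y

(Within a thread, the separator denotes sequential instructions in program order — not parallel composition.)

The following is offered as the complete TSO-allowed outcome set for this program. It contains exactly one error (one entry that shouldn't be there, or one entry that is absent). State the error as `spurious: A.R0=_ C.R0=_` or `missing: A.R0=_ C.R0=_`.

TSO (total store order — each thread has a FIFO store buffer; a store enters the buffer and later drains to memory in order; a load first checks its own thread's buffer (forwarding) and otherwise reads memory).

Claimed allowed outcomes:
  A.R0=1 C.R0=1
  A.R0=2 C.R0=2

outcome vector order: (A.R0,C.R0)
[TSO] allowed = {11; 12; 22}
TSO∖claimed = {12}

missing: A.R0=1 C.R0=2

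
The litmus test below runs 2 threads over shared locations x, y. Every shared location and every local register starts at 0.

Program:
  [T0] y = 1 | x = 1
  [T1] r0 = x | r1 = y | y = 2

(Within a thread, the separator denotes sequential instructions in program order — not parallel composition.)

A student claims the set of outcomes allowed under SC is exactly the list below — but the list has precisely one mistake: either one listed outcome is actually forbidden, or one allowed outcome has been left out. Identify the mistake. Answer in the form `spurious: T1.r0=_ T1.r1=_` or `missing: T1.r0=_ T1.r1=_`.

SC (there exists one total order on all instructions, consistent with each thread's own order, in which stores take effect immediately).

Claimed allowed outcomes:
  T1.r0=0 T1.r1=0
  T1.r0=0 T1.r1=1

missing: T1.r0=1 T1.r1=1

outcome vector order: (T1.r0,T1.r1)
SC: 3 outcomes — {0/0; 0/1; 1/1}
SC∖claimed = {1/1}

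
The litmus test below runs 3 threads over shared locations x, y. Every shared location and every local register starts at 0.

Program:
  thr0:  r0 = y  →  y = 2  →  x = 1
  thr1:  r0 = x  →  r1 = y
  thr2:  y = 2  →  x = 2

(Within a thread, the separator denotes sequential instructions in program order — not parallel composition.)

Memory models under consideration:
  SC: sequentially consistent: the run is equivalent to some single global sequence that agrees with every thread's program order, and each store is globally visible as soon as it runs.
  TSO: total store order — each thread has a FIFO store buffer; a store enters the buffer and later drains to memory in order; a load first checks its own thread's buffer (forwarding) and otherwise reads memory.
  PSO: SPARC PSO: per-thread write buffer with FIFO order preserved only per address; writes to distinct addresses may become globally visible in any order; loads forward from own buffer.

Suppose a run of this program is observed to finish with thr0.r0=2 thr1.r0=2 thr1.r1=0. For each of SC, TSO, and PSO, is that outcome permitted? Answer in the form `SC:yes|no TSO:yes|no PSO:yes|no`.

outcome vector order: (thr0.r0,thr1.r0,thr1.r1)
under SC → <0 0 0> <0 0 2> <0 1 2> <0 2 2> <2 0 0> <2 0 2> <2 1 2> <2 2 2>
under TSO → <0 0 0> <0 0 2> <0 1 2> <0 2 2> <2 0 0> <2 0 2> <2 1 2> <2 2 2>
under PSO → <0 0 0> <0 0 2> <0 1 0> <0 1 2> <0 2 0> <0 2 2> <2 0 0> <2 0 2> <2 1 2> <2 2 0> <2 2 2>
target <2 2 0> ∈ {PSO}

SC:no TSO:no PSO:yes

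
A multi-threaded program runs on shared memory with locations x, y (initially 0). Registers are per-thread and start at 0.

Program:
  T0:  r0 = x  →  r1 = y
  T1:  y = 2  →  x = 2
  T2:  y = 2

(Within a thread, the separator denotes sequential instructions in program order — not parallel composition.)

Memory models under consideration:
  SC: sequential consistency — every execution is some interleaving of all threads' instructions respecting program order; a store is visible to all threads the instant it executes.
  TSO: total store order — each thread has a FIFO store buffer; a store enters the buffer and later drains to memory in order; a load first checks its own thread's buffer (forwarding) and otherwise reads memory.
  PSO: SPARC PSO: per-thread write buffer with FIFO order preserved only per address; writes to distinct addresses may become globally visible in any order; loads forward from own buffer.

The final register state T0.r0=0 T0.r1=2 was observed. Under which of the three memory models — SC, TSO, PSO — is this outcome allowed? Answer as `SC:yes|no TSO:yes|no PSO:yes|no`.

SC:yes TSO:yes PSO:yes

outcome vector order: (T0.r0,T0.r1)
SC (3): 0/0 0/2 2/2
TSO (3): 0/0 0/2 2/2
PSO (4): 0/0 0/2 2/0 2/2
target 0/2 ∈ {SC,TSO,PSO}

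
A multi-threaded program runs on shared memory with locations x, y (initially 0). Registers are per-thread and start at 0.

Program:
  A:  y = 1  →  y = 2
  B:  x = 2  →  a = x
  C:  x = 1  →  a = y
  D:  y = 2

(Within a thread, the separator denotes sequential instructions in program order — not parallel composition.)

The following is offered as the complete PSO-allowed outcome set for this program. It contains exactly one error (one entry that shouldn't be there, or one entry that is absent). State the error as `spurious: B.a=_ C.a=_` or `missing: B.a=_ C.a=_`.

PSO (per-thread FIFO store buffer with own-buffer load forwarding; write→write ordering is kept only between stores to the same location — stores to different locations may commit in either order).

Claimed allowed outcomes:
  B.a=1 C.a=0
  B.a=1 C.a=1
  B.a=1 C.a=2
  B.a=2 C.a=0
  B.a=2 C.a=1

missing: B.a=2 C.a=2

outcome vector order: (B.a,C.a)
PSO (6): (1,0); (1,1); (1,2); (2,0); (2,1); (2,2)
PSO∖claimed = {(2,2)}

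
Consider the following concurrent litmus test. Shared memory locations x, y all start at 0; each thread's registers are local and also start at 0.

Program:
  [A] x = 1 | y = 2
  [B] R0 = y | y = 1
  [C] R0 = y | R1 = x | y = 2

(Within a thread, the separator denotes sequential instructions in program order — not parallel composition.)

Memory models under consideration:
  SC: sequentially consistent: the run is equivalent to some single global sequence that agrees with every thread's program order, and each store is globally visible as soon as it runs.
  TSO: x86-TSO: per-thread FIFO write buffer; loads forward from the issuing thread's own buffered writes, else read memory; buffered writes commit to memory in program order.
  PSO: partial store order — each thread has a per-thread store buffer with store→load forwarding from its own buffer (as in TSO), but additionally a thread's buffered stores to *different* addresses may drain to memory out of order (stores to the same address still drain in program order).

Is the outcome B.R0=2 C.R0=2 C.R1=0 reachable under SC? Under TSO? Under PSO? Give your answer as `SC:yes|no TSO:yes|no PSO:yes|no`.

SC:no TSO:no PSO:yes

outcome vector order: (B.R0,C.R0,C.R1)
under SC → 0/0/0 0/0/1 0/1/0 0/1/1 0/2/1 2/0/0 2/0/1 2/1/1 2/2/1
under TSO → 0/0/0 0/0/1 0/1/0 0/1/1 0/2/1 2/0/0 2/0/1 2/1/1 2/2/1
under PSO → 0/0/0 0/0/1 0/1/0 0/1/1 0/2/0 0/2/1 2/0/0 2/0/1 2/1/0 2/1/1 2/2/0 2/2/1
target 2/2/0 ∈ {PSO}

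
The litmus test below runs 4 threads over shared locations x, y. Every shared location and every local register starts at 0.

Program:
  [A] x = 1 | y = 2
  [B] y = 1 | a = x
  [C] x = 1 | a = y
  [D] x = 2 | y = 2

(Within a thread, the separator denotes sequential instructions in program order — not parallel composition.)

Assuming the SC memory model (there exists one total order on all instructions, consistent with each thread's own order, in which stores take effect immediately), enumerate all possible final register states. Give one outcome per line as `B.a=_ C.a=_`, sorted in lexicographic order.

B.a=0 C.a=1
B.a=0 C.a=2
B.a=1 C.a=0
B.a=1 C.a=1
B.a=1 C.a=2
B.a=2 C.a=0
B.a=2 C.a=1
B.a=2 C.a=2

outcome vector order: (B.a,C.a)
|SC outcomes| = 8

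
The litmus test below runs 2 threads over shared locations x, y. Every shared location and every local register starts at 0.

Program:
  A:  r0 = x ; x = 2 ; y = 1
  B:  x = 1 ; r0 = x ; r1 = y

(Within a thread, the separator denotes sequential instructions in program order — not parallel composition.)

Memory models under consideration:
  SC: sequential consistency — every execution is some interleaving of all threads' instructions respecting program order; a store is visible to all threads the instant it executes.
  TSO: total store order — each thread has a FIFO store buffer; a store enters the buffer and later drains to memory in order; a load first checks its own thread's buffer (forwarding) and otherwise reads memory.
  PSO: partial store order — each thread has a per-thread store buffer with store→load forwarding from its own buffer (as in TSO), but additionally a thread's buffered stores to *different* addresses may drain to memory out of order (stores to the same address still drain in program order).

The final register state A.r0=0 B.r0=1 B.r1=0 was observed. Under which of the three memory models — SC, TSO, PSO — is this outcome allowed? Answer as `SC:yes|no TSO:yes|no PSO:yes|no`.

outcome vector order: (A.r0,B.r0,B.r1)
SC: 8 outcomes — {010; 011; 020; 021; 110; 111; 120; 121}
TSO: 8 outcomes — {010; 011; 020; 021; 110; 111; 120; 121}
PSO: 8 outcomes — {010; 011; 020; 021; 110; 111; 120; 121}
target 010 ∈ {SC,TSO,PSO}

SC:yes TSO:yes PSO:yes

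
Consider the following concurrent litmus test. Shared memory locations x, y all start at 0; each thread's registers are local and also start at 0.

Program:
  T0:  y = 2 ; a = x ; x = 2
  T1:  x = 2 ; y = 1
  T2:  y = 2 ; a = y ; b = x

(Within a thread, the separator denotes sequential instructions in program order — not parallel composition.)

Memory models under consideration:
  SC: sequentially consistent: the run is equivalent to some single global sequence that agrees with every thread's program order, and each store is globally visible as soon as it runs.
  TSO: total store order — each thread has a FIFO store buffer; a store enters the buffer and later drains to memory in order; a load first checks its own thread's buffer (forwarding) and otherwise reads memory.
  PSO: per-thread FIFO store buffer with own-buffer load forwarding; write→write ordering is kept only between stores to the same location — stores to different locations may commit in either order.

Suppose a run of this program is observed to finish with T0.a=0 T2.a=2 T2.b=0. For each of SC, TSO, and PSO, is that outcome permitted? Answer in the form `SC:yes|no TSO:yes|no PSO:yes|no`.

outcome vector order: (T0.a,T2.a,T2.b)
SC: 6 outcomes — {0/1/2 0/2/0 0/2/2 2/1/2 2/2/0 2/2/2}
TSO: 6 outcomes — {0/1/2 0/2/0 0/2/2 2/1/2 2/2/0 2/2/2}
PSO: 8 outcomes — {0/1/0 0/1/2 0/2/0 0/2/2 2/1/0 2/1/2 2/2/0 2/2/2}
target 0/2/0 ∈ {SC,TSO,PSO}

SC:yes TSO:yes PSO:yes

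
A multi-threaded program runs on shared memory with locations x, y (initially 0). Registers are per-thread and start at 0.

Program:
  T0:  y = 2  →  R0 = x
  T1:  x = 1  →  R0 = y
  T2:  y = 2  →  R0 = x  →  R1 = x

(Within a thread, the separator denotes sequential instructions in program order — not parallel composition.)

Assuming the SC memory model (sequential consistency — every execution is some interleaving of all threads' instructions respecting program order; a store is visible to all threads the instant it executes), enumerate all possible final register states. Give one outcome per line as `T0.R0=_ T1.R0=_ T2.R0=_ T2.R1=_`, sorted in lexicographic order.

outcome vector order: (T0.R0,T1.R0,T2.R0,T2.R1)
|SC outcomes| = 7

T0.R0=0 T1.R0=2 T2.R0=0 T2.R1=0
T0.R0=0 T1.R0=2 T2.R0=0 T2.R1=1
T0.R0=0 T1.R0=2 T2.R0=1 T2.R1=1
T0.R0=1 T1.R0=0 T2.R0=1 T2.R1=1
T0.R0=1 T1.R0=2 T2.R0=0 T2.R1=0
T0.R0=1 T1.R0=2 T2.R0=0 T2.R1=1
T0.R0=1 T1.R0=2 T2.R0=1 T2.R1=1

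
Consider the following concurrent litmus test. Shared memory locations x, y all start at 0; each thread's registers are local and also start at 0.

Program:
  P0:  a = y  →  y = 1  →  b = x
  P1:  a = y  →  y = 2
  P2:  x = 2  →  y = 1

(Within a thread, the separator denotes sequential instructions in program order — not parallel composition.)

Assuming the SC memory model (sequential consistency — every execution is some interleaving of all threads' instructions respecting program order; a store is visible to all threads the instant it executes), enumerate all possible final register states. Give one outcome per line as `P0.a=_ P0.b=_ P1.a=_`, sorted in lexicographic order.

P0.a=0 P0.b=0 P1.a=0
P0.a=0 P0.b=0 P1.a=1
P0.a=0 P0.b=2 P1.a=0
P0.a=0 P0.b=2 P1.a=1
P0.a=1 P0.b=2 P1.a=0
P0.a=1 P0.b=2 P1.a=1
P0.a=2 P0.b=0 P1.a=0
P0.a=2 P0.b=2 P1.a=0
P0.a=2 P0.b=2 P1.a=1

outcome vector order: (P0.a,P0.b,P1.a)
|SC outcomes| = 9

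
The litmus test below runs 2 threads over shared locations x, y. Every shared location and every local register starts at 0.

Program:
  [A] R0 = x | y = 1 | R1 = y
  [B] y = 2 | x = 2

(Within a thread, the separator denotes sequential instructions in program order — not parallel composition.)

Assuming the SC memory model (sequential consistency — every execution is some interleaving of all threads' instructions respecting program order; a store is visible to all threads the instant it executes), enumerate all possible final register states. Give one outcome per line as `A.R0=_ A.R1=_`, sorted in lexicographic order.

outcome vector order: (A.R0,A.R1)
|SC outcomes| = 3

A.R0=0 A.R1=1
A.R0=0 A.R1=2
A.R0=2 A.R1=1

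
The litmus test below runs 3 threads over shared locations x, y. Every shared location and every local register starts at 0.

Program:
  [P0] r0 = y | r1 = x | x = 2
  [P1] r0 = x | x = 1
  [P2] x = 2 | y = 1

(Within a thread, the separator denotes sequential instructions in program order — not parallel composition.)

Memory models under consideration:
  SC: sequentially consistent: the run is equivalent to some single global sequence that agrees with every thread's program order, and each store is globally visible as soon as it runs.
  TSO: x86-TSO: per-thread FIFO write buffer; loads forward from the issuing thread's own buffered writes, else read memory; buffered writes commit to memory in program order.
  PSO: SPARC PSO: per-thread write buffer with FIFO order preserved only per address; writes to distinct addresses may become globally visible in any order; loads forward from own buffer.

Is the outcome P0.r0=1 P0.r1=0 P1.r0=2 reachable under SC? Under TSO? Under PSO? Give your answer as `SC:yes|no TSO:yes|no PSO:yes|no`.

SC:no TSO:no PSO:yes

outcome vector order: (P0.r0,P0.r1,P1.r0)
[SC] allowed = {000, 002, 010, 012, 020, 022, 110, 112, 120, 122}
[TSO] allowed = {000, 002, 010, 012, 020, 022, 110, 112, 120, 122}
[PSO] allowed = {000, 002, 010, 012, 020, 022, 100, 102, 110, 112, 120, 122}
target 102 ∈ {PSO}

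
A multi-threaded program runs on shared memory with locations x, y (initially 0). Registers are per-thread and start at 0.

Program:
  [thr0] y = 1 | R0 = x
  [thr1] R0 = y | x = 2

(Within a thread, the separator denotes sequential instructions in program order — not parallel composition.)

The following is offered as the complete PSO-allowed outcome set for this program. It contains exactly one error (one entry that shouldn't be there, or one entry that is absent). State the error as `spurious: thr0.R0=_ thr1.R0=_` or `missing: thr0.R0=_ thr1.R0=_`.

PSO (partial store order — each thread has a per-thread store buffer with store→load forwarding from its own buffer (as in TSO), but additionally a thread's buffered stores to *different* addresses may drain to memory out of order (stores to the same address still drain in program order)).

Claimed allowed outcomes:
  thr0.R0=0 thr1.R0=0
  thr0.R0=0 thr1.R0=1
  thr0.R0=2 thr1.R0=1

outcome vector order: (thr0.R0,thr1.R0)
[PSO] allowed = {0/0; 0/1; 2/0; 2/1}
PSO∖claimed = {2/0}

missing: thr0.R0=2 thr1.R0=0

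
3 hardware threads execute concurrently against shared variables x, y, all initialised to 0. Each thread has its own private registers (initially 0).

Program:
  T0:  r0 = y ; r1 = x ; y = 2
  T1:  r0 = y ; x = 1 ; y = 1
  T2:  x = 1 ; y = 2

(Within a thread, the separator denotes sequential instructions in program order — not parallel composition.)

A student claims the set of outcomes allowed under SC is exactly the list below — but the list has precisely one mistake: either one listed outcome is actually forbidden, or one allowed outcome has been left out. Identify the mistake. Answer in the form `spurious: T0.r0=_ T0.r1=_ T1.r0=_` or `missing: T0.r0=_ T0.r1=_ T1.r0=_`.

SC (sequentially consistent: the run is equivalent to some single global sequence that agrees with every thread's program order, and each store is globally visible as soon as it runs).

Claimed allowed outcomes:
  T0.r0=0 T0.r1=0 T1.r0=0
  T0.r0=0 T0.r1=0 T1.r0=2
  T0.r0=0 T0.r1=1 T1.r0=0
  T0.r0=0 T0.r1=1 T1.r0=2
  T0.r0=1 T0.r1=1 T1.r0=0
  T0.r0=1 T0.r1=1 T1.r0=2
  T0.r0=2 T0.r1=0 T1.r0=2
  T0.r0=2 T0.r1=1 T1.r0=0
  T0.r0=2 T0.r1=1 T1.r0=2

outcome vector order: (T0.r0,T0.r1,T1.r0)
under SC → <0 0 0> <0 0 2> <0 1 0> <0 1 2> <1 1 0> <1 1 2> <2 1 0> <2 1 2>
claimed∖SC = {<2 0 2>}

spurious: T0.r0=2 T0.r1=0 T1.r0=2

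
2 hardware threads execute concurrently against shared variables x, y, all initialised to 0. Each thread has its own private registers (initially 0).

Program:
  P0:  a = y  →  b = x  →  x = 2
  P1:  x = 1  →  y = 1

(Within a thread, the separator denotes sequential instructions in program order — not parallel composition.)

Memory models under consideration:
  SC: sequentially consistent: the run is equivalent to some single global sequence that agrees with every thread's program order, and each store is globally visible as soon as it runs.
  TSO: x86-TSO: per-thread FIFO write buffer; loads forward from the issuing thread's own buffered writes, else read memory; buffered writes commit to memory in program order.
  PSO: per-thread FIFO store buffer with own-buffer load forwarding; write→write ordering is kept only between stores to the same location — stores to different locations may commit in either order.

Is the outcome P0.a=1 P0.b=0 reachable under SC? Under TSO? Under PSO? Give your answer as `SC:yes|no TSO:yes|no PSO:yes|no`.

SC:no TSO:no PSO:yes

outcome vector order: (P0.a,P0.b)
under SC → (0,0); (0,1); (1,1)
under TSO → (0,0); (0,1); (1,1)
under PSO → (0,0); (0,1); (1,0); (1,1)
target (1,0) ∈ {PSO}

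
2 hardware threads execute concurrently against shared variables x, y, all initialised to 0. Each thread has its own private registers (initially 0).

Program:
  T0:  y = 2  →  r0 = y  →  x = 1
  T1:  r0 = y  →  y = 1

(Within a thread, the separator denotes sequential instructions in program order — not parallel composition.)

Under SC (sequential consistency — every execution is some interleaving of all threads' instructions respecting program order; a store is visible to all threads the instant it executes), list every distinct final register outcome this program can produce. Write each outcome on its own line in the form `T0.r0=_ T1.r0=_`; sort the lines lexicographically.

outcome vector order: (T0.r0,T1.r0)
|SC outcomes| = 4

T0.r0=1 T1.r0=0
T0.r0=1 T1.r0=2
T0.r0=2 T1.r0=0
T0.r0=2 T1.r0=2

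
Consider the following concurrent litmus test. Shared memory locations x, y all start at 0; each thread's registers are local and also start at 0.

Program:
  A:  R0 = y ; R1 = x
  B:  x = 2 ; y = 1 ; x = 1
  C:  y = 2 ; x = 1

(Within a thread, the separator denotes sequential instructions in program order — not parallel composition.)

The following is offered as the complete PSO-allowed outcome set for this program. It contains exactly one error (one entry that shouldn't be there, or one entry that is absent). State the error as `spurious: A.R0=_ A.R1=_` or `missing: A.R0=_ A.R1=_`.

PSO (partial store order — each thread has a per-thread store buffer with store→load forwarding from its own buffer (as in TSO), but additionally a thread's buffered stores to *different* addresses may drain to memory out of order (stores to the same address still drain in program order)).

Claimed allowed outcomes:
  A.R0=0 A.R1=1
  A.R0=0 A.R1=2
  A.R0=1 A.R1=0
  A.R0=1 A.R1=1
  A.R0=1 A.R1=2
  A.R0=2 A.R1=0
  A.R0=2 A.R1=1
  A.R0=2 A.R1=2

outcome vector order: (A.R0,A.R1)
PSO (9): 0/0, 0/1, 0/2, 1/0, 1/1, 1/2, 2/0, 2/1, 2/2
PSO∖claimed = {0/0}

missing: A.R0=0 A.R1=0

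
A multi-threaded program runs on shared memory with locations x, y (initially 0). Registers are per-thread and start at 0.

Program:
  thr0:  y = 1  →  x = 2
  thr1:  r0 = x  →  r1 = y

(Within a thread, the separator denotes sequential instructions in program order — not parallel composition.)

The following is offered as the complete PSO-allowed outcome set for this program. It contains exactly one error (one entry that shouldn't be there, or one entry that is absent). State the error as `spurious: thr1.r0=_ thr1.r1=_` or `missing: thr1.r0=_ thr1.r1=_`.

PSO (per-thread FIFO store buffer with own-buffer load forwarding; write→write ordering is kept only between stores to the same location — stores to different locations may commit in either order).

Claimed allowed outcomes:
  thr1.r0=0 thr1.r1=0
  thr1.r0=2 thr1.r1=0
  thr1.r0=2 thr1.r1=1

outcome vector order: (thr1.r0,thr1.r1)
[PSO] allowed = {00 01 20 21}
PSO∖claimed = {01}

missing: thr1.r0=0 thr1.r1=1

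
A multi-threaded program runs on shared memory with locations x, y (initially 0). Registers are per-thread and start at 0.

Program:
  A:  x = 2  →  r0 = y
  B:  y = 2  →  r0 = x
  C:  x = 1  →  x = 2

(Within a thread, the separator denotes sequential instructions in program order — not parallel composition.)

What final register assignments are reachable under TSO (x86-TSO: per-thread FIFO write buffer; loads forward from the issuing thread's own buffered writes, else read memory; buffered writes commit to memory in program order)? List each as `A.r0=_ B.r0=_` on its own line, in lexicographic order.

A.r0=0 B.r0=0
A.r0=0 B.r0=1
A.r0=0 B.r0=2
A.r0=2 B.r0=0
A.r0=2 B.r0=1
A.r0=2 B.r0=2

outcome vector order: (A.r0,B.r0)
|TSO outcomes| = 6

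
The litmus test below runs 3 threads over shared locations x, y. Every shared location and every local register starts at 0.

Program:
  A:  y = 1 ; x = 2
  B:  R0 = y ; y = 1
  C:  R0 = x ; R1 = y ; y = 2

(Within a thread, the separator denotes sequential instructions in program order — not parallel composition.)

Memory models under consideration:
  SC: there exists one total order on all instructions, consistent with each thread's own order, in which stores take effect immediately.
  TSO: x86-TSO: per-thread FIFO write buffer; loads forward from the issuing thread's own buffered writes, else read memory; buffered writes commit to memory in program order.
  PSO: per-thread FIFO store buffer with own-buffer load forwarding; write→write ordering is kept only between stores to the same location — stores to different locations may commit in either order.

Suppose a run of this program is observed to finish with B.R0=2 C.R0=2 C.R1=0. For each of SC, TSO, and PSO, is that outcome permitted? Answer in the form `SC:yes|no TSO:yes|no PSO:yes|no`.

outcome vector order: (B.R0,C.R0,C.R1)
SC: 9 outcomes — {000; 001; 021; 100; 101; 121; 200; 201; 221}
TSO: 9 outcomes — {000; 001; 021; 100; 101; 121; 200; 201; 221}
PSO: 12 outcomes — {000; 001; 020; 021; 100; 101; 120; 121; 200; 201; 220; 221}
target 220 ∈ {PSO}

SC:no TSO:no PSO:yes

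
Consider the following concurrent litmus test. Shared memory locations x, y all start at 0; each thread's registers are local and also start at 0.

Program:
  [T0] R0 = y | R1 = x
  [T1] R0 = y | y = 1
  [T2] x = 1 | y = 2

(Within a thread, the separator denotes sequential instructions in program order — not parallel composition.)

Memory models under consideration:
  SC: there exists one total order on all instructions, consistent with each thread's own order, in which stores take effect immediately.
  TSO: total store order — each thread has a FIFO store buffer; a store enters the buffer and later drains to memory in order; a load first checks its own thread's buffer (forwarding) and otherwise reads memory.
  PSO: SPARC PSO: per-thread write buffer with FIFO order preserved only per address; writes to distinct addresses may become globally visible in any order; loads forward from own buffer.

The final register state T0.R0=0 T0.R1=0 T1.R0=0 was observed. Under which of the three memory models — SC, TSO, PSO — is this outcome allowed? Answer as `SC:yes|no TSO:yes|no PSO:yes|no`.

SC:yes TSO:yes PSO:yes

outcome vector order: (T0.R0,T0.R1,T1.R0)
under SC → 000; 002; 010; 012; 100; 110; 112; 210; 212
under TSO → 000; 002; 010; 012; 100; 110; 112; 210; 212
under PSO → 000; 002; 010; 012; 100; 102; 110; 112; 200; 202; 210; 212
target 000 ∈ {SC,TSO,PSO}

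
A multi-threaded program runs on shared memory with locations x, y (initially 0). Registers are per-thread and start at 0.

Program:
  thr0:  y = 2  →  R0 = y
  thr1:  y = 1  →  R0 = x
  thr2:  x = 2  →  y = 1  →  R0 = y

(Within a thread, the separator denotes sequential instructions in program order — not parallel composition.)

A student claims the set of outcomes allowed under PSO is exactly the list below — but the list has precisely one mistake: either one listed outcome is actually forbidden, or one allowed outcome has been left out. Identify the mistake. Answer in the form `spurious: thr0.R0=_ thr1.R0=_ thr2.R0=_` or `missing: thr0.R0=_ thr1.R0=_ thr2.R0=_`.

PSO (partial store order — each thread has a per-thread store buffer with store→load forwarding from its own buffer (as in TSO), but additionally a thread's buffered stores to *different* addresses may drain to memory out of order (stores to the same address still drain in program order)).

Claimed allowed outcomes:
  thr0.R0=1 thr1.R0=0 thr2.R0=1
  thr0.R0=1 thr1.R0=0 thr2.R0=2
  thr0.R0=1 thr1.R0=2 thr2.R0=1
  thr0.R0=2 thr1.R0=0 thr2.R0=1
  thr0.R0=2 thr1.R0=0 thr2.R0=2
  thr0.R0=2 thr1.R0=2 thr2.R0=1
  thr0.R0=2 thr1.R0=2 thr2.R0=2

missing: thr0.R0=1 thr1.R0=2 thr2.R0=2

outcome vector order: (thr0.R0,thr1.R0,thr2.R0)
[PSO] allowed = {(1,0,1) (1,0,2) (1,2,1) (1,2,2) (2,0,1) (2,0,2) (2,2,1) (2,2,2)}
PSO∖claimed = {(1,2,2)}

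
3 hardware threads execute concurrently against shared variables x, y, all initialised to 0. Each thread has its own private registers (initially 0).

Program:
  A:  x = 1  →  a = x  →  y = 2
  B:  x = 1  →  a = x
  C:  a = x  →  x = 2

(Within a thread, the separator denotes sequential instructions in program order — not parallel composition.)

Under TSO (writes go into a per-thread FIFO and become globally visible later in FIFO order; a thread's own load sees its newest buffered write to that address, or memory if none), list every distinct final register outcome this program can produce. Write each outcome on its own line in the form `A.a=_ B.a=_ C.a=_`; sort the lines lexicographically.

A.a=1 B.a=1 C.a=0
A.a=1 B.a=1 C.a=1
A.a=1 B.a=2 C.a=0
A.a=1 B.a=2 C.a=1
A.a=2 B.a=1 C.a=0
A.a=2 B.a=1 C.a=1
A.a=2 B.a=2 C.a=0
A.a=2 B.a=2 C.a=1

outcome vector order: (A.a,B.a,C.a)
|TSO outcomes| = 8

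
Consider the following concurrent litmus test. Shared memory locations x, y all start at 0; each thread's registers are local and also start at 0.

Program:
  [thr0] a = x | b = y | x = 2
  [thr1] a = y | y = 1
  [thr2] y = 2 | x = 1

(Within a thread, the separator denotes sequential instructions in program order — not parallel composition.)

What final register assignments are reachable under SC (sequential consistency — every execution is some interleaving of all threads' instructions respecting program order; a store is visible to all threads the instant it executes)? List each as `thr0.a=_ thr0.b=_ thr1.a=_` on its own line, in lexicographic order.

outcome vector order: (thr0.a,thr0.b,thr1.a)
|SC outcomes| = 10

thr0.a=0 thr0.b=0 thr1.a=0
thr0.a=0 thr0.b=0 thr1.a=2
thr0.a=0 thr0.b=1 thr1.a=0
thr0.a=0 thr0.b=1 thr1.a=2
thr0.a=0 thr0.b=2 thr1.a=0
thr0.a=0 thr0.b=2 thr1.a=2
thr0.a=1 thr0.b=1 thr1.a=0
thr0.a=1 thr0.b=1 thr1.a=2
thr0.a=1 thr0.b=2 thr1.a=0
thr0.a=1 thr0.b=2 thr1.a=2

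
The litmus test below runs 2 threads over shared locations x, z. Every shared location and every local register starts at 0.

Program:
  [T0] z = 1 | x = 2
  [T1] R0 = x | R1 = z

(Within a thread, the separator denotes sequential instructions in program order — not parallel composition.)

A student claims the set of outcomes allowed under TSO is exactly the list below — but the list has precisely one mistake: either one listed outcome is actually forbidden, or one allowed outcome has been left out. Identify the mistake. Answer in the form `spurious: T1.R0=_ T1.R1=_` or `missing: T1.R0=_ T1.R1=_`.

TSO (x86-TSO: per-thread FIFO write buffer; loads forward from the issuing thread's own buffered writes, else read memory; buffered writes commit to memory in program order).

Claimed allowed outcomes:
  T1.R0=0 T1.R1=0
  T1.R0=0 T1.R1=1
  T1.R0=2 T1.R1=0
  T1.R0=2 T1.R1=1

spurious: T1.R0=2 T1.R1=0

outcome vector order: (T1.R0,T1.R1)
[TSO] allowed = {<0 0> <0 1> <2 1>}
claimed∖TSO = {<2 0>}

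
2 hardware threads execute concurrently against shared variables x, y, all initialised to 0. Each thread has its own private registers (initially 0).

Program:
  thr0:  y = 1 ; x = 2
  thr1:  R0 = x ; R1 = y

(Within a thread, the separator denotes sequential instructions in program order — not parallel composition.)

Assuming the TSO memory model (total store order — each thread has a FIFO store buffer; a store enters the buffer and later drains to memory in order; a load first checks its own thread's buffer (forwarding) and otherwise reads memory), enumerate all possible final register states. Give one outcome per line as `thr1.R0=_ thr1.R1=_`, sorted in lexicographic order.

outcome vector order: (thr1.R0,thr1.R1)
|TSO outcomes| = 3

thr1.R0=0 thr1.R1=0
thr1.R0=0 thr1.R1=1
thr1.R0=2 thr1.R1=1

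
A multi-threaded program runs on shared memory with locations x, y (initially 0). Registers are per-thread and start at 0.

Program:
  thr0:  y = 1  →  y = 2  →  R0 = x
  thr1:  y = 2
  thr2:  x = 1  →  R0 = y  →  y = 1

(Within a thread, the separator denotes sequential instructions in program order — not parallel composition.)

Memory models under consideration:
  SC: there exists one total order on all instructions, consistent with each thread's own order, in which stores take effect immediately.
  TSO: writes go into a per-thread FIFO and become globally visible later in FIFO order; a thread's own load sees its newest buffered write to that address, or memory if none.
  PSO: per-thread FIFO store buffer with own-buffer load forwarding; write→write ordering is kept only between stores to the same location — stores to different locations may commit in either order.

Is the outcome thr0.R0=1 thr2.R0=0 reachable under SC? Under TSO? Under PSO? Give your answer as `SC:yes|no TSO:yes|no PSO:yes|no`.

SC:yes TSO:yes PSO:yes

outcome vector order: (thr0.R0,thr2.R0)
SC (4): 02; 10; 11; 12
TSO (6): 00; 01; 02; 10; 11; 12
PSO (6): 00; 01; 02; 10; 11; 12
target 10 ∈ {SC,TSO,PSO}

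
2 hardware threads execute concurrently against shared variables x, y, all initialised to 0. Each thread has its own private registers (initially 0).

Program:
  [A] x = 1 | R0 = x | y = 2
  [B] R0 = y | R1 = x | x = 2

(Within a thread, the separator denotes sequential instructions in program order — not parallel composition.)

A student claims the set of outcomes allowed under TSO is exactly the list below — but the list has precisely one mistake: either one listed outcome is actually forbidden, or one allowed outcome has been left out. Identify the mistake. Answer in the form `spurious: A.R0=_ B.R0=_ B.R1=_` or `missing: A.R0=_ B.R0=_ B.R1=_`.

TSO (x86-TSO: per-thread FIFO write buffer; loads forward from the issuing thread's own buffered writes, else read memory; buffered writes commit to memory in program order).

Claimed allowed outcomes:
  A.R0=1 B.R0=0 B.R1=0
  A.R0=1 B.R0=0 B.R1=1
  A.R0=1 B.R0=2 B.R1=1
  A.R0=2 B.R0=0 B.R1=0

outcome vector order: (A.R0,B.R0,B.R1)
[TSO] allowed = {1/0/0 1/0/1 1/2/1 2/0/0 2/0/1}
TSO∖claimed = {2/0/1}

missing: A.R0=2 B.R0=0 B.R1=1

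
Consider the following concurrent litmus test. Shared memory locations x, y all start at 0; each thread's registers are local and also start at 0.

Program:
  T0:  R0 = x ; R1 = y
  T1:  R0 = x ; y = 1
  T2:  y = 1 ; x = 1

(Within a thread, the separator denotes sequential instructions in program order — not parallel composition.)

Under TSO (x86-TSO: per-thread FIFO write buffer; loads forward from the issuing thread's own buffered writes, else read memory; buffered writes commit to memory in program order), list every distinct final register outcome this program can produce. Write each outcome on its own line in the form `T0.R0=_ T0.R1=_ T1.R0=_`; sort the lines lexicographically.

outcome vector order: (T0.R0,T0.R1,T1.R0)
|TSO outcomes| = 6

T0.R0=0 T0.R1=0 T1.R0=0
T0.R0=0 T0.R1=0 T1.R0=1
T0.R0=0 T0.R1=1 T1.R0=0
T0.R0=0 T0.R1=1 T1.R0=1
T0.R0=1 T0.R1=1 T1.R0=0
T0.R0=1 T0.R1=1 T1.R0=1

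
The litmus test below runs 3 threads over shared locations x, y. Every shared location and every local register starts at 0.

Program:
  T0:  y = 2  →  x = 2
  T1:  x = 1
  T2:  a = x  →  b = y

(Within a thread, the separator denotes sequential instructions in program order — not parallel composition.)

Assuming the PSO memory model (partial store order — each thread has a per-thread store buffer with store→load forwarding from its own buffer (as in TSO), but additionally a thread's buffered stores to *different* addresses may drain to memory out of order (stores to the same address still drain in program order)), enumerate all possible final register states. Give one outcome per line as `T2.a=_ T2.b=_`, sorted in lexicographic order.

outcome vector order: (T2.a,T2.b)
|PSO outcomes| = 6

T2.a=0 T2.b=0
T2.a=0 T2.b=2
T2.a=1 T2.b=0
T2.a=1 T2.b=2
T2.a=2 T2.b=0
T2.a=2 T2.b=2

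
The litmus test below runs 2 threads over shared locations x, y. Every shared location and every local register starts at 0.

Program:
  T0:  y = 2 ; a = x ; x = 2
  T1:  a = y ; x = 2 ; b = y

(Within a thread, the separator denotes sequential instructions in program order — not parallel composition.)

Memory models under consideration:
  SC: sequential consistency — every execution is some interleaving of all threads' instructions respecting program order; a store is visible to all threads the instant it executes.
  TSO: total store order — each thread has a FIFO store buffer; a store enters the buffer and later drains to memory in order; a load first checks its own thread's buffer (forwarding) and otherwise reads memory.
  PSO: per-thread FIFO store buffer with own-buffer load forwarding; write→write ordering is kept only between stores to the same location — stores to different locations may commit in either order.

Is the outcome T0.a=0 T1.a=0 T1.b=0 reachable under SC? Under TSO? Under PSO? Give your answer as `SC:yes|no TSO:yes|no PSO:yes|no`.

SC:no TSO:yes PSO:yes

outcome vector order: (T0.a,T1.a,T1.b)
SC (5): <0 0 2>, <0 2 2>, <2 0 0>, <2 0 2>, <2 2 2>
TSO (6): <0 0 0>, <0 0 2>, <0 2 2>, <2 0 0>, <2 0 2>, <2 2 2>
PSO (6): <0 0 0>, <0 0 2>, <0 2 2>, <2 0 0>, <2 0 2>, <2 2 2>
target <0 0 0> ∈ {TSO,PSO}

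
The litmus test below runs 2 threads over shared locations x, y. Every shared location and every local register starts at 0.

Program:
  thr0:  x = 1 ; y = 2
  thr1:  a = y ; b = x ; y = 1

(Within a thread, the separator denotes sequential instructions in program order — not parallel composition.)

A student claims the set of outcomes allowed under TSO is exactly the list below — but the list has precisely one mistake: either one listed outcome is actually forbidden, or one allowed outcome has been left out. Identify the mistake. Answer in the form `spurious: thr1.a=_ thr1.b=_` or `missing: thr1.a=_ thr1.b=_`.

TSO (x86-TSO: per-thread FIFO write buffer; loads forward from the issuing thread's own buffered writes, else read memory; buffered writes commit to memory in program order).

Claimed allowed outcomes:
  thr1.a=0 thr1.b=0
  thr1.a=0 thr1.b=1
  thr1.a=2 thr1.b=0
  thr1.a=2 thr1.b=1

spurious: thr1.a=2 thr1.b=0

outcome vector order: (thr1.a,thr1.b)
TSO (3): 0/0 0/1 2/1
claimed∖TSO = {2/0}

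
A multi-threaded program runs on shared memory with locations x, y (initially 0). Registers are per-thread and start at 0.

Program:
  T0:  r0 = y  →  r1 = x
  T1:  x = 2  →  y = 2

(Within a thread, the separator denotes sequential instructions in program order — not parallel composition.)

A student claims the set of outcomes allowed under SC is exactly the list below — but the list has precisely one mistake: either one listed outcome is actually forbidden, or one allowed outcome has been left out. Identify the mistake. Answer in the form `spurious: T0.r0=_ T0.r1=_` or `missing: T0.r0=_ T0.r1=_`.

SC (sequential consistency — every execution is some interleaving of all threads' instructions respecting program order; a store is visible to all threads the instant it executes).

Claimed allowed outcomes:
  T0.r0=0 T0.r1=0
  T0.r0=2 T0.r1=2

outcome vector order: (T0.r0,T0.r1)
SC (3): 00, 02, 22
SC∖claimed = {02}

missing: T0.r0=0 T0.r1=2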